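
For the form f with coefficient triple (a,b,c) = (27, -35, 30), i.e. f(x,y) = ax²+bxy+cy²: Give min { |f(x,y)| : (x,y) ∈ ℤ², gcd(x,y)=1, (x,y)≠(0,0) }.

translate: b→19 (≡-35 mod 54), so (27,-35,30)→(27,19,22)
flip: (27,19,22)→(22,-19,27)
reduced (well bottom): (22,-19,27) with a≤c, −a<b≤a
well minimum = a = 22

22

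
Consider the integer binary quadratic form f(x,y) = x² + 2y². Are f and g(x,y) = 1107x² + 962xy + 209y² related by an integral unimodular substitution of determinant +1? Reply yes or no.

D₁ = -8, D₂ = -8
f: reduced (well bottom): (1,0,2) with a≤c, −a<b≤a
g: flip: (1107,962,209)→(209,-962,1107)
g: translate: b→-126 (≡-962 mod 418), so (209,-962,1107)→(209,-126,19)
g: flip: (209,-126,19)→(19,126,209)
g: translate: b→12 (≡126 mod 38), so (19,126,209)→(19,12,2)
g: flip: (19,12,2)→(2,-12,19)
g: translate: b→0 (≡-12 mod 4), so (2,-12,19)→(2,0,1)
g: flip: (2,0,1)→(1,0,2)
g: reduced (well bottom): (1,0,2) with a≤c, −a<b≤a
reduced forms (1, 0, 2) vs (1, 0, 2) ⇒ equivalent

yes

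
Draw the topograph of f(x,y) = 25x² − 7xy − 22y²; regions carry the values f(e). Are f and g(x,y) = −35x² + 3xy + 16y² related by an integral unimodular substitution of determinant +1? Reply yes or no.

D₁ = 2249, D₂ = 2249
river cycle of f (length 22): (-22, 7, 25), (25, 43, -4), (-4, 45, 14), (14, 39, -13), (-13, 39, 14), (14, 45, -4), (-4, 43, 25), (25, 7, -22), (-22, 37, 10), (10, 43, -10), … (12 more)
river cycle of g (length 26): (16, 29, -22), (-22, 15, 23), (23, 31, -14), (-14, 25, 29), (29, 33, -10), (-10, 47, 1), (1, 47, -10), (-10, 33, 29), (29, 25, -14), (-14, 31, 23), … (16 more)
cycles differ ⇒ inequivalent

no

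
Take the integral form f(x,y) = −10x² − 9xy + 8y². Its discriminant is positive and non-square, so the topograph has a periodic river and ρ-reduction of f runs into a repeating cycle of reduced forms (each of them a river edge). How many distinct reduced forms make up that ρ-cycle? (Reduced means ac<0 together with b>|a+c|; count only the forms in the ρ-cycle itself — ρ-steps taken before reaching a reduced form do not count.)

D = 401, ⌊√D⌋ = 20
descent: ρ → (8,9,-10)  [lands on river]
river: ρ → (-10,11,7)
river: ρ → (7,17,-4)
river: ρ → (-4,15,11)
river: ρ → (11,7,-8)
river: ρ → (-8,9,10)
river: ρ → (10,11,-7)
river: ρ → (-7,17,4)
river: ρ → (4,15,-11)
river: ρ → (-11,7,8)
ρ-cycle length = 10 (tail of 1 descent step not counted)

10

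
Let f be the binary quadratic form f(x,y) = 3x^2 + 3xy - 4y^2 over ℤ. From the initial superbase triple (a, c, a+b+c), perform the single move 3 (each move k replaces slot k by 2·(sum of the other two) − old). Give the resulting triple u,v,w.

start (3,-4,2) = (f(1,0),f(0,1),f(1,1))
replace slot 3: 2·(3+(-4)) − 2 = -4 → (3,-4,-4)

3,-4,-4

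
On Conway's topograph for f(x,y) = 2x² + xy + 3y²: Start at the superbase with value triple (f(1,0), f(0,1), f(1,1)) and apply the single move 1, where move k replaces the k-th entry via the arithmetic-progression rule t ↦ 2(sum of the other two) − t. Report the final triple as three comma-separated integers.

start (2,3,6) = (f(1,0),f(0,1),f(1,1))
replace slot 1: 2·(3+6) − 2 = 16 → (16,3,6)

16,3,6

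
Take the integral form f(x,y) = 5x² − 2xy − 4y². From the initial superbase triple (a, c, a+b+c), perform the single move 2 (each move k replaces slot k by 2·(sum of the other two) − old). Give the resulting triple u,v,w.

start (5,-4,-1) = (f(1,0),f(0,1),f(1,1))
replace slot 2: 2·(5+(-1)) − (-4) = 12 → (5,12,-1)

5,12,-1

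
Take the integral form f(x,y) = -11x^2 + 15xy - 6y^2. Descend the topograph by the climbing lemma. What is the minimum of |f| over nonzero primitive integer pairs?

translate: b→7 (≡-15 mod 22), so (11,-15,6)→(11,7,2)
flip: (11,7,2)→(2,-7,11)
translate: b→1 (≡-7 mod 4), so (2,-7,11)→(2,1,5)
reduced (well bottom): (2,1,5) with a≤c, −a<b≤a
well minimum |f| = |-2| = 2 (negative-definite)

2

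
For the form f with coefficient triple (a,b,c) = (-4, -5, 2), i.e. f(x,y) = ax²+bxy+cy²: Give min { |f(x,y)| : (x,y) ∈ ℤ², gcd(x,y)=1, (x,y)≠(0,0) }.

descent: ρ → (2,5,-4)  [lands on river]
river: ρ → (-4,3,3)
river: ρ → (3,3,-4)
river: ρ → (-4,5,2)
river: ρ → (2,7,-1)
river: ρ → (-1,7,2)
closes: descent 1, river 6
min |a| on river = 1

1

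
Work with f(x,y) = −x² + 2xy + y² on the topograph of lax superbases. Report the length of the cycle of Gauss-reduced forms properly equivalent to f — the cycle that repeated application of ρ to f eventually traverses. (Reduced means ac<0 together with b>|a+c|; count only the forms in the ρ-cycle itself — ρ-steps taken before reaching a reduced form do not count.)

D = 8, ⌊√D⌋ = 2
river: ρ → (1,2,-1)
river: ρ → (-1,2,1)
ρ-cycle length = 2 (tail of 0 descent steps not counted)

2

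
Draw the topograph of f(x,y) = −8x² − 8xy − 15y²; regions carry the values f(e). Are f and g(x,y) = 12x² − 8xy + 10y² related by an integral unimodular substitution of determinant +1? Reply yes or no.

D₁ = -416, D₂ = -416
f is negative-definite; reduce −f:
−f: reduced (well bottom): (8,8,15) with a≤c, −a<b≤a
flip sign back: reduced form of f is (-8,-8,-15)
g: flip: (12,-8,10)→(10,8,12)
g: reduced (well bottom): (10,8,12) with a≤c, −a<b≤a
reduced forms (-8, -8, -15) vs (10, 8, 12) ⇒ inequivalent

no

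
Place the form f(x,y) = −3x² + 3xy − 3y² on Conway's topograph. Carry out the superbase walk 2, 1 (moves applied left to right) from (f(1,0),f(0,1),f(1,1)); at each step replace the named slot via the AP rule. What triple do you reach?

start (-3,-3,-3) = (f(1,0),f(0,1),f(1,1))
replace slot 2: 2·((-3)+(-3)) − (-3) = -9 → (-3,-9,-3)
replace slot 1: 2·((-9)+(-3)) − (-3) = -21 → (-21,-9,-3)

-21,-9,-3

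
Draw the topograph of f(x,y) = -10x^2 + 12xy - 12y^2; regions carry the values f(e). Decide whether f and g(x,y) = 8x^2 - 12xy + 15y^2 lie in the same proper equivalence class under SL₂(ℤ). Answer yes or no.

D₁ = -336, D₂ = -336
f is negative-definite; reduce −f:
−f: translate: b→8 (≡-12 mod 20), so (10,-12,12)→(10,8,10)
−f: reduced (well bottom): (10,8,10) with a≤c, −a<b≤a
flip sign back: reduced form of f is (-10,-8,-10)
g: translate: b→4 (≡-12 mod 16), so (8,-12,15)→(8,4,11)
g: reduced (well bottom): (8,4,11) with a≤c, −a<b≤a
reduced forms (-10, -8, -10) vs (8, 4, 11) ⇒ inequivalent

no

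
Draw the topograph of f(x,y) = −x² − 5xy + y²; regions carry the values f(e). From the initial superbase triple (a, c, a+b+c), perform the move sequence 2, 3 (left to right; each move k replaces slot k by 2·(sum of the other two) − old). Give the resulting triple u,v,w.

start (-1,1,-5) = (f(1,0),f(0,1),f(1,1))
replace slot 2: 2·((-1)+(-5)) − 1 = -13 → (-1,-13,-5)
replace slot 3: 2·((-1)+(-13)) − (-5) = -23 → (-1,-13,-23)

-1,-13,-23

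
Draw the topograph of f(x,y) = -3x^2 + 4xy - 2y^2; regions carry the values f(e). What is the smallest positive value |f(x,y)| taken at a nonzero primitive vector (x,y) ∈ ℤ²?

translate: b→2 (≡-4 mod 6), so (3,-4,2)→(3,2,1)
flip: (3,2,1)→(1,-2,3)
translate: b→0 (≡-2 mod 2), so (1,-2,3)→(1,0,2)
reduced (well bottom): (1,0,2) with a≤c, −a<b≤a
well minimum |f| = |-1| = 1 (negative-definite)

1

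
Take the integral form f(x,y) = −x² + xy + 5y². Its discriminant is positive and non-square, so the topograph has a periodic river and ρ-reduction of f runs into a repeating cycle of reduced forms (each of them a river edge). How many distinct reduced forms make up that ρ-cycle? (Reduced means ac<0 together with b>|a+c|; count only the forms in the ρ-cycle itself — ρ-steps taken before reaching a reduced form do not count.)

D = 21, ⌊√D⌋ = 4
descent: ρ → (5,-1,-1)
descent: ρ → (-1,3,3)  [lands on river]
river: ρ → (3,3,-1)
ρ-cycle length = 2 (tail of 2 descent steps not counted)

2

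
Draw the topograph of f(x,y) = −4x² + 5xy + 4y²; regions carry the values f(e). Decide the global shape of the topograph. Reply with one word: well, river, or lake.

D = b²−4ac = 5² − 4·(-4)·4 = 89
D > 0 non-square ⇒ indefinite ⇒ periodic river

river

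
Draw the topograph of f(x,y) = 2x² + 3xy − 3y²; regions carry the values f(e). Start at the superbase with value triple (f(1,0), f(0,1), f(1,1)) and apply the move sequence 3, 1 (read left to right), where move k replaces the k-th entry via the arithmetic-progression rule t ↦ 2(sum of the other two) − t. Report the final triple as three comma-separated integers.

start (2,-3,2) = (f(1,0),f(0,1),f(1,1))
replace slot 3: 2·(2+(-3)) − 2 = -4 → (2,-3,-4)
replace slot 1: 2·((-3)+(-4)) − 2 = -16 → (-16,-3,-4)

-16,-3,-4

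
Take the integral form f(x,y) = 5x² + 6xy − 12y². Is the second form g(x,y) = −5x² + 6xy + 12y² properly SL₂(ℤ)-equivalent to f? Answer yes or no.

D₁ = 276, D₂ = 276
river cycle of f (length 8): (5, 16, -1), (-1, 16, 5), (5, 14, -4), (-4, 10, 11), (11, 12, -3), (-3, 12, 11), (11, 10, -4), (-4, 14, 5)
river cycle of g (length 8): (-5, 16, 1), (1, 16, -5), (-5, 14, 4), (4, 10, -11), (-11, 12, 3), (3, 12, -11), (-11, 10, 4), (4, 14, -5)
cycles differ ⇒ inequivalent

no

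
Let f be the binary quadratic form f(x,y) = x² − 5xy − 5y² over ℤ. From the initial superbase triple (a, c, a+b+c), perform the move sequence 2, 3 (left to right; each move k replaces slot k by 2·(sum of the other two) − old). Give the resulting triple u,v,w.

start (1,-5,-9) = (f(1,0),f(0,1),f(1,1))
replace slot 2: 2·(1+(-9)) − (-5) = -11 → (1,-11,-9)
replace slot 3: 2·(1+(-11)) − (-9) = -11 → (1,-11,-11)

1,-11,-11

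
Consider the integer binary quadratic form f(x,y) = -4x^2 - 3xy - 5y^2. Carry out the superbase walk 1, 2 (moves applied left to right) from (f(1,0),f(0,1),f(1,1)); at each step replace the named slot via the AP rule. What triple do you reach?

start (-4,-5,-12) = (f(1,0),f(0,1),f(1,1))
replace slot 1: 2·((-5)+(-12)) − (-4) = -30 → (-30,-5,-12)
replace slot 2: 2·((-30)+(-12)) − (-5) = -79 → (-30,-79,-12)

-30,-79,-12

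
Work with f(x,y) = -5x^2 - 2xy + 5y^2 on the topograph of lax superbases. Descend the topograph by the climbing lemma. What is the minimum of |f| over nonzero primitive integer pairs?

descent: ρ → (5,2,-5)  [lands on river]
river: ρ → (-5,8,2)
river: ρ → (2,8,-5)
river: ρ → (-5,2,5)
river: ρ → (5,8,-2)
river: ρ → (-2,8,5)
closes: descent 1, river 6
min |a| on river = 2

2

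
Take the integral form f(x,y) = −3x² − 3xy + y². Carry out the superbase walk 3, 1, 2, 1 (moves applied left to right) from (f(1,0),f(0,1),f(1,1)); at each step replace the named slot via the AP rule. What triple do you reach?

start (-3,1,-5) = (f(1,0),f(0,1),f(1,1))
replace slot 3: 2·((-3)+1) − (-5) = 1 → (-3,1,1)
replace slot 1: 2·(1+1) − (-3) = 7 → (7,1,1)
replace slot 2: 2·(7+1) − 1 = 15 → (7,15,1)
replace slot 1: 2·(15+1) − 7 = 25 → (25,15,1)

25,15,1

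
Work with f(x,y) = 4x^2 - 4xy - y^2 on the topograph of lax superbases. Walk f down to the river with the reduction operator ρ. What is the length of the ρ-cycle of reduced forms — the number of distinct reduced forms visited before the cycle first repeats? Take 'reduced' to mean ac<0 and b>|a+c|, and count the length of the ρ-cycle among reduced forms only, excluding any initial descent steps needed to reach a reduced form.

D = 32, ⌊√D⌋ = 5
descent: ρ → (-1,4,4)  [lands on river]
river: ρ → (4,4,-1)
ρ-cycle length = 2 (tail of 1 descent step not counted)

2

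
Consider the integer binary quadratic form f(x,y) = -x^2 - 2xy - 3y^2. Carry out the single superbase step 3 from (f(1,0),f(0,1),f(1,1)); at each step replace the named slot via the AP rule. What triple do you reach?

start (-1,-3,-6) = (f(1,0),f(0,1),f(1,1))
replace slot 3: 2·((-1)+(-3)) − (-6) = -2 → (-1,-3,-2)

-1,-3,-2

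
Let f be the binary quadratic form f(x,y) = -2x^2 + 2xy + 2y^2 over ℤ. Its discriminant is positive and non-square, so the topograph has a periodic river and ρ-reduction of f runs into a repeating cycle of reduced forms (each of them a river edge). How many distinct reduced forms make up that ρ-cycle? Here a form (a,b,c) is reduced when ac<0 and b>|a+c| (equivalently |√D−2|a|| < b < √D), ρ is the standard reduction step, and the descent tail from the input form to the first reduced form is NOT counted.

D = 20, ⌊√D⌋ = 4
river: ρ → (2,2,-2)
river: ρ → (-2,2,2)
ρ-cycle length = 2 (tail of 0 descent steps not counted)

2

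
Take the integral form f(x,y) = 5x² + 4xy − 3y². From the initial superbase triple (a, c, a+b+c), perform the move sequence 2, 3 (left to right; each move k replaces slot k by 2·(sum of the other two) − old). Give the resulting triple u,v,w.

start (5,-3,6) = (f(1,0),f(0,1),f(1,1))
replace slot 2: 2·(5+6) − (-3) = 25 → (5,25,6)
replace slot 3: 2·(5+25) − 6 = 54 → (5,25,54)

5,25,54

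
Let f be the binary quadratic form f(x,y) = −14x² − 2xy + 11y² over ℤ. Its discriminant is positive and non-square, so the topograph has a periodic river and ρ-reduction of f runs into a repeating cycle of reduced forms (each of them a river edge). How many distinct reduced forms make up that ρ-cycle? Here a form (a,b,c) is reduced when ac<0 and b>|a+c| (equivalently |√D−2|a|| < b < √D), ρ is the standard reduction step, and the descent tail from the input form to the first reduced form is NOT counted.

D = 620, ⌊√D⌋ = 24
descent: ρ → (11,24,-1)  [lands on river]
river: ρ → (-1,24,11)
river: ρ → (11,20,-5)
river: ρ → (-5,20,11)
ρ-cycle length = 4 (tail of 1 descent step not counted)

4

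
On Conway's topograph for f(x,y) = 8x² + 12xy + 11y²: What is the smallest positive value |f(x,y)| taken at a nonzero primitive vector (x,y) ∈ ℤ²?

translate: b→-4 (≡12 mod 16), so (8,12,11)→(8,-4,7)
flip: (8,-4,7)→(7,4,8)
reduced (well bottom): (7,4,8) with a≤c, −a<b≤a
well minimum = a = 7

7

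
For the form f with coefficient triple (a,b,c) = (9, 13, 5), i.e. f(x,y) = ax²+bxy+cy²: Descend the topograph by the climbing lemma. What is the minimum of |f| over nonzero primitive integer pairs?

translate: b→-5 (≡13 mod 18), so (9,13,5)→(9,-5,1)
flip: (9,-5,1)→(1,5,9)
translate: b→1 (≡5 mod 2), so (1,5,9)→(1,1,3)
reduced (well bottom): (1,1,3) with a≤c, −a<b≤a
well minimum = a = 1

1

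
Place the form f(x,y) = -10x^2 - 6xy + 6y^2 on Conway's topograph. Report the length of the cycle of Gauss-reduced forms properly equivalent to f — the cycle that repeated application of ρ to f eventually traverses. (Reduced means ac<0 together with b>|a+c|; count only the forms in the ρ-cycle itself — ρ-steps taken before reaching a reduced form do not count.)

D = 276, ⌊√D⌋ = 16
descent: ρ → (6,6,-10)  [lands on river]
river: ρ → (-10,14,2)
river: ρ → (2,14,-10)
river: ρ → (-10,6,6)
ρ-cycle length = 4 (tail of 1 descent step not counted)

4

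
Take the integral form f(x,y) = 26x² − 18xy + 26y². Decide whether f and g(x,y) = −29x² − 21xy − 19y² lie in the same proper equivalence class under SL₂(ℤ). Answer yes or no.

D₁ = -2380, D₂ = -1763
discriminants differ ⇒ not SL₂(ℤ)-equivalent

no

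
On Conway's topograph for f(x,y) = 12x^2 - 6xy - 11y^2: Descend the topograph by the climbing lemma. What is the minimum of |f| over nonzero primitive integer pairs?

descent: ρ → (-11,6,12)  [lands on river]
river: ρ → (12,18,-5)
river: ρ → (-5,22,4)
river: ρ → (4,18,-15)
river: ρ → (-15,12,7)
river: ρ → (7,16,-11)
closes: descent 1, river 6
min |a| on river = 4

4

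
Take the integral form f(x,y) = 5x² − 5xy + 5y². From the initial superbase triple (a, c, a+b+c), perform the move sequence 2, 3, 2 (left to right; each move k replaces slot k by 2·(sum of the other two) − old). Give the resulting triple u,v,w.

start (5,5,5) = (f(1,0),f(0,1),f(1,1))
replace slot 2: 2·(5+5) − 5 = 15 → (5,15,5)
replace slot 3: 2·(5+15) − 5 = 35 → (5,15,35)
replace slot 2: 2·(5+35) − 15 = 65 → (5,65,35)

5,65,35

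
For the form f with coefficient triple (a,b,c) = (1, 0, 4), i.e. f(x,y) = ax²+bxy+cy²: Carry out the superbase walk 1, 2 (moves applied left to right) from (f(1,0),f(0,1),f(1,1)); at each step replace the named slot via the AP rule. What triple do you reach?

start (1,4,5) = (f(1,0),f(0,1),f(1,1))
replace slot 1: 2·(4+5) − 1 = 17 → (17,4,5)
replace slot 2: 2·(17+5) − 4 = 40 → (17,40,5)

17,40,5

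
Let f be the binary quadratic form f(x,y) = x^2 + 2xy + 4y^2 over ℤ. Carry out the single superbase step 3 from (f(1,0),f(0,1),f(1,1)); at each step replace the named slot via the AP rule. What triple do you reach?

start (1,4,7) = (f(1,0),f(0,1),f(1,1))
replace slot 3: 2·(1+4) − 7 = 3 → (1,4,3)

1,4,3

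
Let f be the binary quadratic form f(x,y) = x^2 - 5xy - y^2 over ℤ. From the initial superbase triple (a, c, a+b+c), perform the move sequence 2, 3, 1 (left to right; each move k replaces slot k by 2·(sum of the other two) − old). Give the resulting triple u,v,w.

start (1,-1,-5) = (f(1,0),f(0,1),f(1,1))
replace slot 2: 2·(1+(-5)) − (-1) = -7 → (1,-7,-5)
replace slot 3: 2·(1+(-7)) − (-5) = -7 → (1,-7,-7)
replace slot 1: 2·((-7)+(-7)) − 1 = -29 → (-29,-7,-7)

-29,-7,-7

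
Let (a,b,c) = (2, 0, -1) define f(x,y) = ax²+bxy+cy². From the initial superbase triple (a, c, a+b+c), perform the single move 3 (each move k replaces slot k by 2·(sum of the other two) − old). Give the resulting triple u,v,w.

start (2,-1,1) = (f(1,0),f(0,1),f(1,1))
replace slot 3: 2·(2+(-1)) − 1 = 1 → (2,-1,1)

2,-1,1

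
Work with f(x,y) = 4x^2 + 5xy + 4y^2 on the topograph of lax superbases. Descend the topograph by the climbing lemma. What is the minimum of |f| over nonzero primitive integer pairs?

translate: b→-3 (≡5 mod 8), so (4,5,4)→(4,-3,3)
flip: (4,-3,3)→(3,3,4)
reduced (well bottom): (3,3,4) with a≤c, −a<b≤a
well minimum = a = 3

3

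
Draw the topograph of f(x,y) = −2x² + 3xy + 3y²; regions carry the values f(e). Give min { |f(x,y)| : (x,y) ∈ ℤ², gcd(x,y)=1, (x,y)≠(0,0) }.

river: ρ → (3,3,-2)
river: ρ → (-2,5,1)
river: ρ → (1,5,-2)
river: ρ → (-2,3,3)
closes: descent 0, river 4
min |a| on river = 1

1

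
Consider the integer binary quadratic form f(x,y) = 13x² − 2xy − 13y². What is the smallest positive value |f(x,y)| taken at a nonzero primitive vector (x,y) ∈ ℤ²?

descent: ρ → (-13,2,13)  [lands on river]
river: ρ → (13,24,-2)
river: ρ → (-2,24,13)
river: ρ → (13,2,-13)
river: ρ → (-13,24,2)
river: ρ → (2,24,-13)
closes: descent 1, river 6
min |a| on river = 2

2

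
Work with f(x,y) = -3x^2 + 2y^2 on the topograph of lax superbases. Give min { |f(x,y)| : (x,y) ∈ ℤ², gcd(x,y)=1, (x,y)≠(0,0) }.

descent: ρ → (2,4,-1)  [lands on river]
river: ρ → (-1,4,2)
closes: descent 1, river 2
min |a| on river = 1

1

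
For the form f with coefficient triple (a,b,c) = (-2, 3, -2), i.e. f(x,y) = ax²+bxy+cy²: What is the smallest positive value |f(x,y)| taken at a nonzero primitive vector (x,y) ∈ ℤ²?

translate: b→1 (≡-3 mod 4), so (2,-3,2)→(2,1,1)
flip: (2,1,1)→(1,-1,2)
translate: b→1 (≡-1 mod 2), so (1,-1,2)→(1,1,2)
reduced (well bottom): (1,1,2) with a≤c, −a<b≤a
well minimum |f| = |-1| = 1 (negative-definite)

1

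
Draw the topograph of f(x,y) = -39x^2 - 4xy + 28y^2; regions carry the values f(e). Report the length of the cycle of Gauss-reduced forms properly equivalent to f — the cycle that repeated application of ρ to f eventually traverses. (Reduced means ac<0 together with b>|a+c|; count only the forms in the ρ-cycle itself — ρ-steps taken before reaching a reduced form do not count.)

D = 4384, ⌊√D⌋ = 66
descent: ρ → (28,60,-7)  [lands on river]
river: ρ → (-7,66,1)
river: ρ → (1,66,-7)
river: ρ → (-7,60,28)
river: ρ → (28,52,-15)
river: ρ → (-15,38,49)
river: ρ → (49,60,-4)
river: ρ → (-4,60,49)
river: ρ → (49,38,-15)
river: ρ → (-15,52,28)
ρ-cycle length = 10 (tail of 1 descent step not counted)

10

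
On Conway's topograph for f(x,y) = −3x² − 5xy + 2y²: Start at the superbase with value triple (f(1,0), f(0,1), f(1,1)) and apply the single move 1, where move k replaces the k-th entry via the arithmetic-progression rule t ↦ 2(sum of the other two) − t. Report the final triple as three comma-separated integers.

start (-3,2,-6) = (f(1,0),f(0,1),f(1,1))
replace slot 1: 2·(2+(-6)) − (-3) = -5 → (-5,2,-6)

-5,2,-6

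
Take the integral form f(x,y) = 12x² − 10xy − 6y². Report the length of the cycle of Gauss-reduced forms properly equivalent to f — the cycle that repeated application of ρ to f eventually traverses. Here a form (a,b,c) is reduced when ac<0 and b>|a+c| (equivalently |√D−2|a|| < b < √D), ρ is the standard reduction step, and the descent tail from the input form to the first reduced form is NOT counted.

D = 388, ⌊√D⌋ = 19
descent: ρ → (-6,10,12)  [lands on river]
river: ρ → (12,14,-4)
river: ρ → (-4,18,4)
river: ρ → (4,14,-12)
river: ρ → (-12,10,6)
river: ρ → (6,14,-8)
river: ρ → (-8,18,2)
river: ρ → (2,18,-8)
river: ρ → (-8,14,6)
river: ρ → (6,10,-12)
river: ρ → (-12,14,4)
river: ρ → (4,18,-4)
river: ρ → (-4,14,12)
river: ρ → (12,10,-6)
river: ρ → (-6,14,8)
river: ρ → (8,18,-2)
river: ρ → (-2,18,8)
river: ρ → (8,14,-6)
ρ-cycle length = 18 (tail of 1 descent step not counted)

18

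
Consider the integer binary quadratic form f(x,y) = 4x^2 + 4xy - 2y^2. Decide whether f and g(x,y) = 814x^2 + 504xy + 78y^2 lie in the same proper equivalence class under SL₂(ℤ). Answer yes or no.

D₁ = 48, D₂ = 48
river cycle of f (length 2): (-2, 4, 4), (4, 4, -2)
river cycle of g (length 2): (4, 4, -2), (-2, 4, 4)
cycles coincide ⇒ equivalent

yes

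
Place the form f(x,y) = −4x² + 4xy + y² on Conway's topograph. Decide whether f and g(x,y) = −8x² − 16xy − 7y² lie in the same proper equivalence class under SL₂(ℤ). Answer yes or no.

D₁ = 32, D₂ = 32
river cycle of f (length 2): (1, 4, -4), (-4, 4, 1)
river cycle of g (length 2): (1, 4, -4), (-4, 4, 1)
cycles coincide ⇒ equivalent

yes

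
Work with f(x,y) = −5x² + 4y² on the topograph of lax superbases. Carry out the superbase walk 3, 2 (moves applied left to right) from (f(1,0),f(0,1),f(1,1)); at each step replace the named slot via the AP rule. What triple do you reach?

start (-5,4,-1) = (f(1,0),f(0,1),f(1,1))
replace slot 3: 2·((-5)+4) − (-1) = -1 → (-5,4,-1)
replace slot 2: 2·((-5)+(-1)) − 4 = -16 → (-5,-16,-1)

-5,-16,-1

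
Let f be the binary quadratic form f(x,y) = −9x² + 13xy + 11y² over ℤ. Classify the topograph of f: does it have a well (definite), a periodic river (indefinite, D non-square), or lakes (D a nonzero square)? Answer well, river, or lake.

D = b²−4ac = 13² − 4·(-9)·11 = 565
D > 0 non-square ⇒ indefinite ⇒ periodic river

river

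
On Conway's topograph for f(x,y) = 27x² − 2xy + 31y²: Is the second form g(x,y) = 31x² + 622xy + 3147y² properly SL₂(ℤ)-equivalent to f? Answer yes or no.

D₁ = -3344, D₂ = -3344
f: reduced (well bottom): (27,-2,31) with a≤c, −a<b≤a
g: translate: b→2 (≡622 mod 62), so (31,622,3147)→(31,2,27)
g: flip: (31,2,27)→(27,-2,31)
g: reduced (well bottom): (27,-2,31) with a≤c, −a<b≤a
reduced forms (27, -2, 31) vs (27, -2, 31) ⇒ equivalent

yes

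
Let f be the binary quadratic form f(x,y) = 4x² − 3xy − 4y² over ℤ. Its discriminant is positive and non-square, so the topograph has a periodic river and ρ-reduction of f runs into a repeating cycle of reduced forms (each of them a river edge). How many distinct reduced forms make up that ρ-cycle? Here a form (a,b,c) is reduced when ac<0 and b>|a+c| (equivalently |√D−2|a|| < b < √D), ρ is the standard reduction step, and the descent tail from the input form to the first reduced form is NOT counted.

D = 73, ⌊√D⌋ = 8
descent: ρ → (-4,3,4)  [lands on river]
river: ρ → (4,5,-3)
river: ρ → (-3,7,2)
river: ρ → (2,5,-6)
river: ρ → (-6,7,1)
river: ρ → (1,7,-6)
river: ρ → (-6,5,2)
river: ρ → (2,7,-3)
river: ρ → (-3,5,4)
river: ρ → (4,3,-4)
river: ρ → (-4,5,3)
river: ρ → (3,7,-2)
river: ρ → (-2,5,6)
river: ρ → (6,7,-1)
river: ρ → (-1,7,6)
river: ρ → (6,5,-2)
river: ρ → (-2,7,3)
river: ρ → (3,5,-4)
ρ-cycle length = 18 (tail of 1 descent step not counted)

18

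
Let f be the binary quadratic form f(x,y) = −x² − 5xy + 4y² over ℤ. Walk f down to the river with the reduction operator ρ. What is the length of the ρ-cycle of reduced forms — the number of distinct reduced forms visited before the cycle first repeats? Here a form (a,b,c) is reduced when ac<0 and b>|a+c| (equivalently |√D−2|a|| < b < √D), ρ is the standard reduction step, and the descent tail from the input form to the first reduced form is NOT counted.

D = 41, ⌊√D⌋ = 6
descent: ρ → (4,5,-1)  [lands on river]
river: ρ → (-1,5,4)
river: ρ → (4,3,-2)
river: ρ → (-2,5,2)
river: ρ → (2,3,-4)
river: ρ → (-4,5,1)
river: ρ → (1,5,-4)
river: ρ → (-4,3,2)
river: ρ → (2,5,-2)
river: ρ → (-2,3,4)
ρ-cycle length = 10 (tail of 1 descent step not counted)

10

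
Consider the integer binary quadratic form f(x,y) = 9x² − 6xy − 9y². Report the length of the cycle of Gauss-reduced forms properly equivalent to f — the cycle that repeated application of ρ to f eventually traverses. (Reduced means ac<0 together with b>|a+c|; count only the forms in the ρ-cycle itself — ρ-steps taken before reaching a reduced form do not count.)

D = 360, ⌊√D⌋ = 18
descent: ρ → (-9,6,9)  [lands on river]
river: ρ → (9,12,-6)
river: ρ → (-6,12,9)
river: ρ → (9,6,-9)
river: ρ → (-9,12,6)
river: ρ → (6,12,-9)
ρ-cycle length = 6 (tail of 1 descent step not counted)

6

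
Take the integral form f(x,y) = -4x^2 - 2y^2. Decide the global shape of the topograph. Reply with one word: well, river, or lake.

D = b²−4ac = 0² − 4·(-4)·(-2) = -32
D < 0 ⇒ definite ⇒ every region one sign ⇒ single well

well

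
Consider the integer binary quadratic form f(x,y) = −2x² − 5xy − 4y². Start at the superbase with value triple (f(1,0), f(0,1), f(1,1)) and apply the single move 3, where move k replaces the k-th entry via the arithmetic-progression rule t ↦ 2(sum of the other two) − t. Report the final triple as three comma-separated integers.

start (-2,-4,-11) = (f(1,0),f(0,1),f(1,1))
replace slot 3: 2·((-2)+(-4)) − (-11) = -1 → (-2,-4,-1)

-2,-4,-1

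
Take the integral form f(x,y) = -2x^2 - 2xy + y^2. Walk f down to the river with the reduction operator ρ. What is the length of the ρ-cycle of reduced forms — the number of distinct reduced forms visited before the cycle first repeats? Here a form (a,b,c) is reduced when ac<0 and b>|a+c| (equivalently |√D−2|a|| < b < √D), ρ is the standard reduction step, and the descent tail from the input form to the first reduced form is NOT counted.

D = 12, ⌊√D⌋ = 3
descent: ρ → (1,2,-2)  [lands on river]
river: ρ → (-2,2,1)
ρ-cycle length = 2 (tail of 1 descent step not counted)

2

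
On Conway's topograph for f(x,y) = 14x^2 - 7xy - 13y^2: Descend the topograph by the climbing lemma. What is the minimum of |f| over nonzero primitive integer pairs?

descent: ρ → (-13,7,14)  [lands on river]
river: ρ → (14,21,-6)
river: ρ → (-6,27,2)
river: ρ → (2,25,-19)
river: ρ → (-19,13,8)
river: ρ → (8,19,-13)
closes: descent 1, river 6
min |a| on river = 2

2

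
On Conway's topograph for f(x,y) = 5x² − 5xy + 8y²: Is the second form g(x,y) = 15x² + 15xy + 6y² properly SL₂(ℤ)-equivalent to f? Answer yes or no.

D₁ = -135, D₂ = -135
f: translate: b→5 (≡-5 mod 10), so (5,-5,8)→(5,5,8)
f: reduced (well bottom): (5,5,8) with a≤c, −a<b≤a
g: flip: (15,15,6)→(6,-15,15)
g: translate: b→-3 (≡-15 mod 12), so (6,-15,15)→(6,-3,6)
g: flip: (6,-3,6)→(6,3,6)
g: reduced (well bottom): (6,3,6) with a≤c, −a<b≤a
reduced forms (5, 5, 8) vs (6, 3, 6) ⇒ inequivalent

no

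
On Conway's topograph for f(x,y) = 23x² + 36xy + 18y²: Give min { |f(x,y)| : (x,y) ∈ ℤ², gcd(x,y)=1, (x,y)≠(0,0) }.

translate: b→-10 (≡36 mod 46), so (23,36,18)→(23,-10,5)
flip: (23,-10,5)→(5,10,23)
translate: b→0 (≡10 mod 10), so (5,10,23)→(5,0,18)
reduced (well bottom): (5,0,18) with a≤c, −a<b≤a
well minimum = a = 5

5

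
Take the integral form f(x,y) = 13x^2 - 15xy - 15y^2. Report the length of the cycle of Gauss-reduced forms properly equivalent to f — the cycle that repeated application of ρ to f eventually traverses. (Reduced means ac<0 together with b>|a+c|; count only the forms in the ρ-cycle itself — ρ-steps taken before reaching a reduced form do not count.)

D = 1005, ⌊√D⌋ = 31
descent: ρ → (-15,15,13)  [lands on river]
river: ρ → (13,11,-17)
river: ρ → (-17,23,7)
river: ρ → (7,19,-23)
river: ρ → (-23,27,3)
river: ρ → (3,27,-23)
river: ρ → (-23,19,7)
river: ρ → (7,23,-17)
river: ρ → (-17,11,13)
river: ρ → (13,15,-15)
ρ-cycle length = 10 (tail of 1 descent step not counted)

10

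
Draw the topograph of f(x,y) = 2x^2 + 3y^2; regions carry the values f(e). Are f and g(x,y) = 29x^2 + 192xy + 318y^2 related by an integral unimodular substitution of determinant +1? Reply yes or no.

D₁ = -24, D₂ = -24
f: reduced (well bottom): (2,0,3) with a≤c, −a<b≤a
g: translate: b→18 (≡192 mod 58), so (29,192,318)→(29,18,3)
g: flip: (29,18,3)→(3,-18,29)
g: translate: b→0 (≡-18 mod 6), so (3,-18,29)→(3,0,2)
g: flip: (3,0,2)→(2,0,3)
g: reduced (well bottom): (2,0,3) with a≤c, −a<b≤a
reduced forms (2, 0, 3) vs (2, 0, 3) ⇒ equivalent

yes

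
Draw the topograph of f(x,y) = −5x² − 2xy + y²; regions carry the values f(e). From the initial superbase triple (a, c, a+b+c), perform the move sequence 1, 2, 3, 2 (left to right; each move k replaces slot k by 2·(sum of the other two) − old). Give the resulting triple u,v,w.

start (-5,1,-6) = (f(1,0),f(0,1),f(1,1))
replace slot 1: 2·(1+(-6)) − (-5) = -5 → (-5,1,-6)
replace slot 2: 2·((-5)+(-6)) − 1 = -23 → (-5,-23,-6)
replace slot 3: 2·((-5)+(-23)) − (-6) = -50 → (-5,-23,-50)
replace slot 2: 2·((-5)+(-50)) − (-23) = -87 → (-5,-87,-50)

-5,-87,-50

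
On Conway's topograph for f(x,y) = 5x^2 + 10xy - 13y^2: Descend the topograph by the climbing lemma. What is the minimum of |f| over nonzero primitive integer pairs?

river: ρ → (-13,16,2)
river: ρ → (2,16,-13)
river: ρ → (-13,10,5)
river: ρ → (5,10,-13)
closes: descent 0, river 4
min |a| on river = 2

2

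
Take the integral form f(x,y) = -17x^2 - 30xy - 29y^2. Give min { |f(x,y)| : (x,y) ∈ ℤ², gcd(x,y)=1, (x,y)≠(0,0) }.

translate: b→-4 (≡30 mod 34), so (17,30,29)→(17,-4,16)
flip: (17,-4,16)→(16,4,17)
reduced (well bottom): (16,4,17) with a≤c, −a<b≤a
well minimum |f| = |-16| = 16 (negative-definite)

16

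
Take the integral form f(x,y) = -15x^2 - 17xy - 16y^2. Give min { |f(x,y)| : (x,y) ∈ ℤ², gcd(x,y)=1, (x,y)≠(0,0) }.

translate: b→-13 (≡17 mod 30), so (15,17,16)→(15,-13,14)
flip: (15,-13,14)→(14,13,15)
reduced (well bottom): (14,13,15) with a≤c, −a<b≤a
well minimum |f| = |-14| = 14 (negative-definite)

14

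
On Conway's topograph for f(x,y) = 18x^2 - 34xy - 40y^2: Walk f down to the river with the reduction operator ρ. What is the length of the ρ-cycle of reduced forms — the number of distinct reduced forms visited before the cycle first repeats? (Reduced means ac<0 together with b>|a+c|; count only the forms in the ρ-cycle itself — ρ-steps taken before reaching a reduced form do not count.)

D = 4036, ⌊√D⌋ = 63
descent: ρ → (-40,34,18)  [lands on river]
river: ρ → (18,38,-36)
river: ρ → (-36,34,20)
river: ρ → (20,46,-24)
river: ρ → (-24,50,16)
river: ρ → (16,46,-30)
river: ρ → (-30,14,32)
river: ρ → (32,50,-12)
river: ρ → (-12,46,40)
river: ρ → (40,34,-18)
river: ρ → (-18,38,36)
river: ρ → (36,34,-20)
river: ρ → (-20,46,24)
river: ρ → (24,50,-16)
river: ρ → (-16,46,30)
river: ρ → (30,14,-32)
river: ρ → (-32,50,12)
river: ρ → (12,46,-40)
ρ-cycle length = 18 (tail of 1 descent step not counted)

18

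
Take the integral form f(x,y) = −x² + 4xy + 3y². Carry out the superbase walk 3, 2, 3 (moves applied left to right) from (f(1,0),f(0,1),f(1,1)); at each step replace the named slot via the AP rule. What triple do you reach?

start (-1,3,6) = (f(1,0),f(0,1),f(1,1))
replace slot 3: 2·((-1)+3) − 6 = -2 → (-1,3,-2)
replace slot 2: 2·((-1)+(-2)) − 3 = -9 → (-1,-9,-2)
replace slot 3: 2·((-1)+(-9)) − (-2) = -18 → (-1,-9,-18)

-1,-9,-18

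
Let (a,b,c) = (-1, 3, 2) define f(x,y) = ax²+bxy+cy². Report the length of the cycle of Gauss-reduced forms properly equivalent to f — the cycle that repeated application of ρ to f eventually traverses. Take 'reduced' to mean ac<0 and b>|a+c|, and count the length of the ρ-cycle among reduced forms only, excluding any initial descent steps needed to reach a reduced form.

D = 17, ⌊√D⌋ = 4
river: ρ → (2,1,-2)
river: ρ → (-2,3,1)
river: ρ → (1,3,-2)
river: ρ → (-2,1,2)
river: ρ → (2,3,-1)
river: ρ → (-1,3,2)
ρ-cycle length = 6 (tail of 0 descent steps not counted)

6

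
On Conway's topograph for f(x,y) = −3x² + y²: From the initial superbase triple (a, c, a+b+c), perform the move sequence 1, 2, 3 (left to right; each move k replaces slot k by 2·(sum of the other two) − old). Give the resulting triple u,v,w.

start (-3,1,-2) = (f(1,0),f(0,1),f(1,1))
replace slot 1: 2·(1+(-2)) − (-3) = 1 → (1,1,-2)
replace slot 2: 2·(1+(-2)) − 1 = -3 → (1,-3,-2)
replace slot 3: 2·(1+(-3)) − (-2) = -2 → (1,-3,-2)

1,-3,-2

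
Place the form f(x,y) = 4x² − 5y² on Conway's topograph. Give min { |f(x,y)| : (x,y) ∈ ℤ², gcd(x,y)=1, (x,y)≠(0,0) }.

descent: ρ → (-5,0,4)
descent: ρ → (4,8,-1)  [lands on river]
river: ρ → (-1,8,4)
closes: descent 2, river 2
min |a| on river = 1

1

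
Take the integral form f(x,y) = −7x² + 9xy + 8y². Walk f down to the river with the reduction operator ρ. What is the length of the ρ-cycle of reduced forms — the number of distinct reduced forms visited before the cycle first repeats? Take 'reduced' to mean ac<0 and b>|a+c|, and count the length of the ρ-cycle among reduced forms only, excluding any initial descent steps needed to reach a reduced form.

D = 305, ⌊√D⌋ = 17
river: ρ → (8,7,-8)
river: ρ → (-8,9,7)
river: ρ → (7,5,-10)
river: ρ → (-10,15,2)
river: ρ → (2,17,-2)
river: ρ → (-2,15,10)
river: ρ → (10,5,-7)
river: ρ → (-7,9,8)
ρ-cycle length = 8 (tail of 0 descent steps not counted)

8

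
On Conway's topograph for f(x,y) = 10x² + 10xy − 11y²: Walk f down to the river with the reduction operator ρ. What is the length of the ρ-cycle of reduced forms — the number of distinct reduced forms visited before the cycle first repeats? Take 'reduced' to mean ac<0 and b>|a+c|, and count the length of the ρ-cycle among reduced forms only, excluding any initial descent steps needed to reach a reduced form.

D = 540, ⌊√D⌋ = 23
river: ρ → (-11,12,9)
river: ρ → (9,6,-14)
river: ρ → (-14,22,1)
river: ρ → (1,22,-14)
river: ρ → (-14,6,9)
river: ρ → (9,12,-11)
river: ρ → (-11,10,10)
river: ρ → (10,10,-11)
ρ-cycle length = 8 (tail of 0 descent steps not counted)

8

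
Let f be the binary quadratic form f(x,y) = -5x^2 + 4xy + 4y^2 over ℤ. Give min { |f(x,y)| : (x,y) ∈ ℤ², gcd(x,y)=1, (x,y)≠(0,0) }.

river: ρ → (4,4,-5)
river: ρ → (-5,6,3)
river: ρ → (3,6,-5)
river: ρ → (-5,4,4)
closes: descent 0, river 4
min |a| on river = 3

3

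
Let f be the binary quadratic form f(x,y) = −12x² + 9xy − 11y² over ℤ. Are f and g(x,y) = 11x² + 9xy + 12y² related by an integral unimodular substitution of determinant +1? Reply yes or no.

D₁ = -447, D₂ = -447
f is negative-definite; reduce −f:
−f: flip: (12,-9,11)→(11,9,12)
−f: reduced (well bottom): (11,9,12) with a≤c, −a<b≤a
flip sign back: reduced form of f is (-11,-9,-12)
g: reduced (well bottom): (11,9,12) with a≤c, −a<b≤a
reduced forms (-11, -9, -12) vs (11, 9, 12) ⇒ inequivalent

no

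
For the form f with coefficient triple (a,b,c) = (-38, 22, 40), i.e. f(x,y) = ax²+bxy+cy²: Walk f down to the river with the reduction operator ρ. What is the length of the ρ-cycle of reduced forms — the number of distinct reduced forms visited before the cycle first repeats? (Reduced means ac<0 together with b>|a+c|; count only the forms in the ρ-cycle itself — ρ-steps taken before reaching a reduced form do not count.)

D = 6564, ⌊√D⌋ = 81
river: ρ → (40,58,-20)
river: ρ → (-20,62,34)
river: ρ → (34,74,-8)
river: ρ → (-8,70,52)
river: ρ → (52,34,-26)
river: ρ → (-26,70,16)
river: ρ → (16,58,-50)
river: ρ → (-50,42,24)
river: ρ → (24,54,-38)
river: ρ → (-38,22,40)
ρ-cycle length = 10 (tail of 0 descent steps not counted)

10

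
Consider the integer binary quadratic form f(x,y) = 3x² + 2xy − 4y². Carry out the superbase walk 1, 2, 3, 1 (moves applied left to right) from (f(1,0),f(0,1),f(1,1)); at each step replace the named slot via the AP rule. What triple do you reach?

start (3,-4,1) = (f(1,0),f(0,1),f(1,1))
replace slot 1: 2·((-4)+1) − 3 = -9 → (-9,-4,1)
replace slot 2: 2·((-9)+1) − (-4) = -12 → (-9,-12,1)
replace slot 3: 2·((-9)+(-12)) − 1 = -43 → (-9,-12,-43)
replace slot 1: 2·((-12)+(-43)) − (-9) = -101 → (-101,-12,-43)

-101,-12,-43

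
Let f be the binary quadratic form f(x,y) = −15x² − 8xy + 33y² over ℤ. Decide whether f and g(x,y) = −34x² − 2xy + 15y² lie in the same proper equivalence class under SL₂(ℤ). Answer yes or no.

D₁ = 2044, D₂ = 2044
river cycle of f (length 24): (-15, 22, 26), (26, 30, -11), (-11, 36, 17), (17, 32, -15), (-15, 28, 21), (21, 14, -22), (-22, 30, 13), (13, 22, -30), (-30, 38, 5), (5, 42, -14), … (14 more)
river cycle of g (length 24): (15, 32, -17), (-17, 36, 11), (11, 30, -26), (-26, 22, 15), (15, 38, -10), (-10, 42, 7), (7, 42, -10), (-10, 38, 15), (15, 22, -26), (-26, 30, 11), … (14 more)
cycles differ ⇒ inequivalent

no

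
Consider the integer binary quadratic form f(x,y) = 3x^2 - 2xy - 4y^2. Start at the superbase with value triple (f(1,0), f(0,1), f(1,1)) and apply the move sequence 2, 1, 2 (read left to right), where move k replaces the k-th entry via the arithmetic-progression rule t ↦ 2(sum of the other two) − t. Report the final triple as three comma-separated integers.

start (3,-4,-3) = (f(1,0),f(0,1),f(1,1))
replace slot 2: 2·(3+(-3)) − (-4) = 4 → (3,4,-3)
replace slot 1: 2·(4+(-3)) − 3 = -1 → (-1,4,-3)
replace slot 2: 2·((-1)+(-3)) − 4 = -12 → (-1,-12,-3)

-1,-12,-3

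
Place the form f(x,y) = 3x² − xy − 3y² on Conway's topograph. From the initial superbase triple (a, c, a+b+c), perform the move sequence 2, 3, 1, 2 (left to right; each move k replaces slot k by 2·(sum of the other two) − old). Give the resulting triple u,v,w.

start (3,-3,-1) = (f(1,0),f(0,1),f(1,1))
replace slot 2: 2·(3+(-1)) − (-3) = 7 → (3,7,-1)
replace slot 3: 2·(3+7) − (-1) = 21 → (3,7,21)
replace slot 1: 2·(7+21) − 3 = 53 → (53,7,21)
replace slot 2: 2·(53+21) − 7 = 141 → (53,141,21)

53,141,21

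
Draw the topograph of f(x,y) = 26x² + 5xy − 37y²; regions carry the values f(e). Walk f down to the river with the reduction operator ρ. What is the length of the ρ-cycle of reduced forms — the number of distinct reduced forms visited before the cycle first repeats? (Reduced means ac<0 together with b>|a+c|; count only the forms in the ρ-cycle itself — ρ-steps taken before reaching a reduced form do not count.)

D = 3873, ⌊√D⌋ = 62
descent: ρ → (-37,-5,26)
descent: ρ → (26,57,-6)  [lands on river]
river: ρ → (-6,51,53)
river: ρ → (53,55,-4)
river: ρ → (-4,57,39)
river: ρ → (39,21,-22)
river: ρ → (-22,23,38)
river: ρ → (38,53,-7)
river: ρ → (-7,59,14)
river: ρ → (14,53,-19)
river: ρ → (-19,61,2)
river: ρ → (2,59,-49)
river: ρ → (-49,39,12)
river: ρ → (12,57,-13)
river: ρ → (-13,47,32)
river: ρ → (32,17,-28)
river: ρ → (-28,39,21)
river: ρ → (21,45,-22)
river: ρ → (-22,43,23)
river: ρ → (23,49,-16)
river: ρ → (-16,47,26)
ρ-cycle length = 20 (tail of 2 descent steps not counted)

20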